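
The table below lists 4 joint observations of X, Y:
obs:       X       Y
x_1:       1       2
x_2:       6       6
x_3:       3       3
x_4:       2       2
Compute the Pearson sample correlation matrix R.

Step 1 — column means:
  mean(X) = (1 + 6 + 3 + 2) / 4 = 12/4 = 3
  mean(Y) = (2 + 6 + 3 + 2) / 4 = 13/4 = 3.25

Step 2 — sample variances and covariances s[i,j] = (1/(n-1)) · Σ_k (x_{k,i} - mean_i) · (x_{k,j} - mean_j), with n-1 = 3:
  s[X,X] = ((-2)·(-2) + (3)·(3) + (0)·(0) + (-1)·(-1)) / 3 = 14/3 = 4.6667
  s[X,Y] = ((-2)·(-1.25) + (3)·(2.75) + (0)·(-0.25) + (-1)·(-1.25)) / 3 = 12/3 = 4
  s[Y,Y] = ((-1.25)·(-1.25) + (2.75)·(2.75) + (-0.25)·(-0.25) + (-1.25)·(-1.25)) / 3 = 10.75/3 = 3.5833
  Sample standard deviations s_i = √(s[i,i]):
  s(X) = √(4.6667) = 2.1602
  s(Y) = √(3.5833) = 1.893

Step 3 — r_{ij} = s_{ij} / (s_i · s_j):
  r[X,X] = 1 (diagonal).
  r[X,Y] = 4 / (2.1602 · 1.893) = 4 / 4.0893 = 0.9782
  r[Y,Y] = 1 (diagonal).

R is symmetric with unit diagonal. Assembling:

R = [[1, 0.9782],
 [0.9782, 1]]


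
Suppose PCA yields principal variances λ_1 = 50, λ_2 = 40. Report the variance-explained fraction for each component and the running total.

Step 1 — total variance = trace(Sigma) = Σ λ_i = 50 + 40 = 90.

Step 2 — fraction explained by component i = λ_i / Σ λ:
  PC1: 50/90 = 0.5556
  PC2: 40/90 = 0.4444

Step 3 — cumulative fraction after k components = (λ_1 + ... + λ_k) / Σ λ:
  k = 1: 50/90 = 0.5556
  k = 2: (50 + 40)/90 = 90/90 = 1

Summary (fraction, with percent):

explained: PC1 0.5556 (55.56%), PC2 0.4444 (44.44%);  cumulative: 0.5556, 1


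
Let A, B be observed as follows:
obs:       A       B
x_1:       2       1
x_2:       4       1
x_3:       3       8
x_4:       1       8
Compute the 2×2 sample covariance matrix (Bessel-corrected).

Step 1 — column means:
  mean(A) = (2 + 4 + 3 + 1) / 4 = 10/4 = 2.5
  mean(B) = (1 + 1 + 8 + 8) / 4 = 18/4 = 4.5

Step 2 — sample covariance S[i,j] = (1/(n-1)) · Σ_k (x_{k,i} - mean_i) · (x_{k,j} - mean_j), with n-1 = 3.
  S[A,A] = ((-0.5)·(-0.5) + (1.5)·(1.5) + (0.5)·(0.5) + (-1.5)·(-1.5)) / 3 = 5/3 = 1.6667
  S[A,B] = ((-0.5)·(-3.5) + (1.5)·(-3.5) + (0.5)·(3.5) + (-1.5)·(3.5)) / 3 = -7/3 = -2.3333
  S[B,B] = ((-3.5)·(-3.5) + (-3.5)·(-3.5) + (3.5)·(3.5) + (3.5)·(3.5)) / 3 = 49/3 = 16.3333

S is symmetric (S[j,i] = S[i,j]). Assembling:

S = [[1.6667, -2.3333],
 [-2.3333, 16.3333]]


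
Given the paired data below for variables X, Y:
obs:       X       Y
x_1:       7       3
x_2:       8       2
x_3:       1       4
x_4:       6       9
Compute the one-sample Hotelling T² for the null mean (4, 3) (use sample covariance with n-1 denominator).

Step 1 — sample mean vector:
  mean(X) = (7 + 8 + 1 + 6) / 4 = 22/4 = 5.5
  mean(Y) = (3 + 2 + 4 + 9) / 4 = 18/4 = 4.5
  x̄ = (5.5, 4.5),  deviation x̄ - mu_0 = (5.5, 4.5) - (4, 3) = (1.5, 1.5).

Step 2 — sample covariance matrix, S[i,j] = (1/(n-1)) · Σ_k (x_{k,i} - mean_i) · (x_{k,j} - mean_j), divisor n-1 = 3:
  S[X,X] = ((1.5)·(1.5) + (2.5)·(2.5) + (-4.5)·(-4.5) + (0.5)·(0.5)) / 3 = 29/3 = 9.6667
  S[X,Y] = ((1.5)·(-1.5) + (2.5)·(-2.5) + (-4.5)·(-0.5) + (0.5)·(4.5)) / 3 = -4/3 = -1.3333
  S[Y,Y] = ((-1.5)·(-1.5) + (-2.5)·(-2.5) + (-0.5)·(-0.5) + (4.5)·(4.5)) / 3 = 29/3 = 9.6667
  S = [[9.6667, -1.3333],
 [-1.3333, 9.6667]].

Step 3 — invert S. det(S) = 9.6667·9.6667 - (-1.3333)² = 91.6667.
  S^{-1} = (1/det) · [[d, -b], [-b, a]] = [[0.1055, 0.0145],
 [0.0145, 0.1055]].

Step 4 — quadratic form (x̄ - mu_0)^T · S^{-1} · (x̄ - mu_0):
  S^{-1} · (x̄ - mu_0) = (0.18, 0.18),
  (x̄ - mu_0)^T · [...] = (1.5)·(0.18) + (1.5)·(0.18) = 0.54.

Step 5 — scale by n: T² = 4 · 0.54 = 2.16.

T² ≈ 2.16


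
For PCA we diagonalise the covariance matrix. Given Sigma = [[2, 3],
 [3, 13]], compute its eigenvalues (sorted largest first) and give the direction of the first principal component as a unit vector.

Step 1 — characteristic polynomial of 2×2 Sigma:
  det(Sigma - λI) = λ² - trace · λ + det = 0.
  trace = 2 + 13 = 15, det = 2·13 - (3)² = 17.
Step 2 — discriminant:
  Δ = trace² - 4·det = 225 - 68 = 157.
Step 3 — eigenvalues:
  λ = (trace ± √Δ)/2 = (15 ± 12.53)/2,
  λ_1 = 13.765,  λ_2 = 1.235.

Step 4 — unit eigenvector for λ_1: solve (Sigma - λ_1 I)v = 0. First row:
  (2 - 13.765)·v_x + (3)·v_y = 0, i.e. (-11.765)·v_x + (3)·v_y = 0,
  so v ∝ (b, λ_1 - a) = (3, 11.765) = u.
  ||u|| = √((3)² + (11.765)²) = √(147.4148) ≈ 12.1414,
  v_1 = u/||u|| ≈ (0.2471, 0.969) (||v_1|| = 1).

λ_1 = 13.765,  λ_2 = 1.235;  v_1 ≈ (0.2471, 0.969)


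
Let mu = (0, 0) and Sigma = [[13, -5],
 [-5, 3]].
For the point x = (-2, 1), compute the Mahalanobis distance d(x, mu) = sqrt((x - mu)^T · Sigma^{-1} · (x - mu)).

Step 1 — centre the observation: (x - mu) = (-2, 1).

Step 2 — invert Sigma. det(Sigma) = 13·3 - (-5)² = 14.
  Sigma^{-1} = (1/det) · [[d, -b], [-b, a]] = [[0.2143, 0.3571],
 [0.3571, 0.9286]].

Step 3 — form the quadratic (x - mu)^T · Sigma^{-1} · (x - mu):
  Sigma^{-1} · (x - mu) = (-0.0714, 0.2143).
  (x - mu)^T · [Sigma^{-1} · (x - mu)] = (-2)·(-0.0714) + (1)·(0.2143) = 0.3571.

Step 4 — take square root: d = √(0.3571) ≈ 0.5976.

d(x, mu) = √(0.3571) ≈ 0.5976


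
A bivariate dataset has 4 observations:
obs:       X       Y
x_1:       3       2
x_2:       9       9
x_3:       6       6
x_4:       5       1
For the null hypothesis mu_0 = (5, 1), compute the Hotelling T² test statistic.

Step 1 — sample mean vector:
  mean(X) = (3 + 9 + 6 + 5) / 4 = 23/4 = 5.75
  mean(Y) = (2 + 9 + 6 + 1) / 4 = 18/4 = 4.5
  x̄ = (5.75, 4.5),  deviation x̄ - mu_0 = (5.75, 4.5) - (5, 1) = (0.75, 3.5).

Step 2 — sample covariance matrix, S[i,j] = (1/(n-1)) · Σ_k (x_{k,i} - mean_i) · (x_{k,j} - mean_j), divisor n-1 = 3:
  S[X,X] = ((-2.75)·(-2.75) + (3.25)·(3.25) + (0.25)·(0.25) + (-0.75)·(-0.75)) / 3 = 18.75/3 = 6.25
  S[X,Y] = ((-2.75)·(-2.5) + (3.25)·(4.5) + (0.25)·(1.5) + (-0.75)·(-3.5)) / 3 = 24.5/3 = 8.1667
  S[Y,Y] = ((-2.5)·(-2.5) + (4.5)·(4.5) + (1.5)·(1.5) + (-3.5)·(-3.5)) / 3 = 41/3 = 13.6667
  S = [[6.25, 8.1667],
 [8.1667, 13.6667]].

Step 3 — invert S. det(S) = 6.25·13.6667 - (8.1667)² = 18.7222.
  S^{-1} = (1/det) · [[d, -b], [-b, a]] = [[0.73, -0.4362],
 [-0.4362, 0.3338]].

Step 4 — quadratic form (x̄ - mu_0)^T · S^{-1} · (x̄ - mu_0):
  S^{-1} · (x̄ - mu_0) = (-0.9792, 0.8412),
  (x̄ - mu_0)^T · [...] = (0.75)·(-0.9792) + (3.5)·(0.8412) = 2.2099.

Step 5 — scale by n: T² = 4 · 2.2099 = 8.8398.

T² ≈ 8.8398


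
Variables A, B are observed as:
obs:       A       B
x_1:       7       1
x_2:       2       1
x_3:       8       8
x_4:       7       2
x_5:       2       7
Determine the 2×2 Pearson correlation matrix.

Step 1 — column means:
  mean(A) = (7 + 2 + 8 + 7 + 2) / 5 = 26/5 = 5.2
  mean(B) = (1 + 1 + 8 + 2 + 7) / 5 = 19/5 = 3.8

Step 2 — sample variances and covariances s[i,j] = (1/(n-1)) · Σ_k (x_{k,i} - mean_i) · (x_{k,j} - mean_j), with n-1 = 4:
  s[A,A] = ((1.8)·(1.8) + (-3.2)·(-3.2) + (2.8)·(2.8) + (1.8)·(1.8) + (-3.2)·(-3.2)) / 4 = 34.8/4 = 8.7
  s[A,B] = ((1.8)·(-2.8) + (-3.2)·(-2.8) + (2.8)·(4.2) + (1.8)·(-1.8) + (-3.2)·(3.2)) / 4 = 2.2/4 = 0.55
  s[B,B] = ((-2.8)·(-2.8) + (-2.8)·(-2.8) + (4.2)·(4.2) + (-1.8)·(-1.8) + (3.2)·(3.2)) / 4 = 46.8/4 = 11.7
  Sample standard deviations s_i = √(s[i,i]):
  s(A) = √(8.7) = 2.9496
  s(B) = √(11.7) = 3.4205

Step 3 — r_{ij} = s_{ij} / (s_i · s_j):
  r[A,A] = 1 (diagonal).
  r[A,B] = 0.55 / (2.9496 · 3.4205) = 0.55 / 10.0891 = 0.0545
  r[B,B] = 1 (diagonal).

R is symmetric with unit diagonal. Assembling:

R = [[1, 0.0545],
 [0.0545, 1]]


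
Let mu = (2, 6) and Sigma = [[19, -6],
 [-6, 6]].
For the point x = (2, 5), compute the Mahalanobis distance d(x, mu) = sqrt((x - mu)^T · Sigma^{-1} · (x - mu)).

Step 1 — centre the observation: (x - mu) = (0, -1).

Step 2 — invert Sigma. det(Sigma) = 19·6 - (-6)² = 78.
  Sigma^{-1} = (1/det) · [[d, -b], [-b, a]] = [[0.0769, 0.0769],
 [0.0769, 0.2436]].

Step 3 — form the quadratic (x - mu)^T · Sigma^{-1} · (x - mu):
  Sigma^{-1} · (x - mu) = (-0.0769, -0.2436).
  (x - mu)^T · [Sigma^{-1} · (x - mu)] = (0)·(-0.0769) + (-1)·(-0.2436) = 0.2436.

Step 4 — take square root: d = √(0.2436) ≈ 0.4935.

d(x, mu) = √(0.2436) ≈ 0.4935


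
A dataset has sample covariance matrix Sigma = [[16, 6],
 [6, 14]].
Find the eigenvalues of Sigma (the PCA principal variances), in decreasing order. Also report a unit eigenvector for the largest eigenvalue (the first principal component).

Step 1 — characteristic polynomial of 2×2 Sigma:
  det(Sigma - λI) = λ² - trace · λ + det = 0.
  trace = 16 + 14 = 30, det = 16·14 - (6)² = 188.
Step 2 — discriminant:
  Δ = trace² - 4·det = 900 - 752 = 148.
Step 3 — eigenvalues:
  λ = (trace ± √Δ)/2 = (30 ± 12.1655)/2,
  λ_1 = 21.0828,  λ_2 = 8.9172.

Step 4 — unit eigenvector for λ_1: solve (Sigma - λ_1 I)v = 0. First row:
  (16 - 21.0828)·v_x + (6)·v_y = 0, i.e. (-5.0828)·v_x + (6)·v_y = 0,
  so v ∝ (b, λ_1 - a) = (6, 5.0828) = u.
  ||u|| = √((6)² + (5.0828)²) = √(61.8345) ≈ 7.8635,
  v_1 = u/||u|| ≈ (0.763, 0.6464) (||v_1|| = 1).

λ_1 = 21.0828,  λ_2 = 8.9172;  v_1 ≈ (0.763, 0.6464)


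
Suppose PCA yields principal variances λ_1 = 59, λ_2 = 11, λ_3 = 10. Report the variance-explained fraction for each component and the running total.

Step 1 — total variance = trace(Sigma) = Σ λ_i = 59 + 11 + 10 = 80.

Step 2 — fraction explained by component i = λ_i / Σ λ:
  PC1: 59/80 = 0.7375
  PC2: 11/80 = 0.1375
  PC3: 10/80 = 0.125

Step 3 — cumulative fraction after k components = (λ_1 + ... + λ_k) / Σ λ:
  k = 1: 59/80 = 0.7375
  k = 2: (59 + 11)/80 = 70/80 = 0.875
  k = 3: (59 + 11 + 10)/80 = 80/80 = 1

Summary (fraction, with percent):

explained: PC1 0.7375 (73.75%), PC2 0.1375 (13.75%), PC3 0.125 (12.5%);  cumulative: 0.7375, 0.875, 1


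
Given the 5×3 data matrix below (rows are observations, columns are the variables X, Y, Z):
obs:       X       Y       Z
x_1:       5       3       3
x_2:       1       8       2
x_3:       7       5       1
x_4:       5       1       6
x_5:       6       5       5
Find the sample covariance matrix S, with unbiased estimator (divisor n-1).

Step 1 — column means:
  mean(X) = (5 + 1 + 7 + 5 + 6) / 5 = 24/5 = 4.8
  mean(Y) = (3 + 8 + 5 + 1 + 5) / 5 = 22/5 = 4.4
  mean(Z) = (3 + 2 + 1 + 6 + 5) / 5 = 17/5 = 3.4

Step 2 — sample covariance S[i,j] = (1/(n-1)) · Σ_k (x_{k,i} - mean_i) · (x_{k,j} - mean_j), with n-1 = 4.
  S[X,X] = ((0.2)·(0.2) + (-3.8)·(-3.8) + (2.2)·(2.2) + (0.2)·(0.2) + (1.2)·(1.2)) / 4 = 20.8/4 = 5.2
  S[X,Y] = ((0.2)·(-1.4) + (-3.8)·(3.6) + (2.2)·(0.6) + (0.2)·(-3.4) + (1.2)·(0.6)) / 4 = -12.6/4 = -3.15
  S[X,Z] = ((0.2)·(-0.4) + (-3.8)·(-1.4) + (2.2)·(-2.4) + (0.2)·(2.6) + (1.2)·(1.6)) / 4 = 2.4/4 = 0.6
  S[Y,Y] = ((-1.4)·(-1.4) + (3.6)·(3.6) + (0.6)·(0.6) + (-3.4)·(-3.4) + (0.6)·(0.6)) / 4 = 27.2/4 = 6.8
  S[Y,Z] = ((-1.4)·(-0.4) + (3.6)·(-1.4) + (0.6)·(-2.4) + (-3.4)·(2.6) + (0.6)·(1.6)) / 4 = -13.8/4 = -3.45
  S[Z,Z] = ((-0.4)·(-0.4) + (-1.4)·(-1.4) + (-2.4)·(-2.4) + (2.6)·(2.6) + (1.6)·(1.6)) / 4 = 17.2/4 = 4.3

S is symmetric (S[j,i] = S[i,j]). Assembling:

S = [[5.2, -3.15, 0.6],
 [-3.15, 6.8, -3.45],
 [0.6, -3.45, 4.3]]


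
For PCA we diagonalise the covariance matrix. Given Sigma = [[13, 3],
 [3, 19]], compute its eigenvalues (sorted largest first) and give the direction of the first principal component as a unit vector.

Step 1 — characteristic polynomial of 2×2 Sigma:
  det(Sigma - λI) = λ² - trace · λ + det = 0.
  trace = 13 + 19 = 32, det = 13·19 - (3)² = 238.
Step 2 — discriminant:
  Δ = trace² - 4·det = 1024 - 952 = 72.
Step 3 — eigenvalues:
  λ = (trace ± √Δ)/2 = (32 ± 8.4853)/2,
  λ_1 = 20.2426,  λ_2 = 11.7574.

Step 4 — unit eigenvector for λ_1: solve (Sigma - λ_1 I)v = 0. First row:
  (13 - 20.2426)·v_x + (3)·v_y = 0, i.e. (-7.2426)·v_x + (3)·v_y = 0,
  so v ∝ (b, λ_1 - a) = (3, 7.2426) = u.
  ||u|| = √((3)² + (7.2426)²) = √(61.4558) ≈ 7.8394,
  v_1 = u/||u|| ≈ (0.3827, 0.9239) (||v_1|| = 1).

λ_1 = 20.2426,  λ_2 = 11.7574;  v_1 ≈ (0.3827, 0.9239)


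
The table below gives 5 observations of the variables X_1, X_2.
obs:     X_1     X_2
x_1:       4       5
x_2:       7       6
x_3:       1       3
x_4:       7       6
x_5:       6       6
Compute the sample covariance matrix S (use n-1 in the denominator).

Step 1 — column means:
  mean(X_1) = (4 + 7 + 1 + 7 + 6) / 5 = 25/5 = 5
  mean(X_2) = (5 + 6 + 3 + 6 + 6) / 5 = 26/5 = 5.2

Step 2 — sample covariance S[i,j] = (1/(n-1)) · Σ_k (x_{k,i} - mean_i) · (x_{k,j} - mean_j), with n-1 = 4.
  S[X_1,X_1] = ((-1)·(-1) + (2)·(2) + (-4)·(-4) + (2)·(2) + (1)·(1)) / 4 = 26/4 = 6.5
  S[X_1,X_2] = ((-1)·(-0.2) + (2)·(0.8) + (-4)·(-2.2) + (2)·(0.8) + (1)·(0.8)) / 4 = 13/4 = 3.25
  S[X_2,X_2] = ((-0.2)·(-0.2) + (0.8)·(0.8) + (-2.2)·(-2.2) + (0.8)·(0.8) + (0.8)·(0.8)) / 4 = 6.8/4 = 1.7

S is symmetric (S[j,i] = S[i,j]). Assembling:

S = [[6.5, 3.25],
 [3.25, 1.7]]


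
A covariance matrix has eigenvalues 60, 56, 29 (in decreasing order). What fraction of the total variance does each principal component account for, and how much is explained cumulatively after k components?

Step 1 — total variance = trace(Sigma) = Σ λ_i = 60 + 56 + 29 = 145.

Step 2 — fraction explained by component i = λ_i / Σ λ:
  PC1: 60/145 = 0.4138
  PC2: 56/145 = 0.3862
  PC3: 29/145 = 0.2

Step 3 — cumulative fraction after k components = (λ_1 + ... + λ_k) / Σ λ:
  k = 1: 60/145 = 0.4138
  k = 2: (60 + 56)/145 = 116/145 = 0.8
  k = 3: (60 + 56 + 29)/145 = 145/145 = 1

Summary (fraction, with percent):

explained: PC1 0.4138 (41.38%), PC2 0.3862 (38.62%), PC3 0.2 (20%);  cumulative: 0.4138, 0.8, 1


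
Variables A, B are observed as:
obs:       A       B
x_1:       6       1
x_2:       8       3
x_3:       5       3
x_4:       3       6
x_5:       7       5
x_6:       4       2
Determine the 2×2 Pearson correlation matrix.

Step 1 — column means:
  mean(A) = (6 + 8 + 5 + 3 + 7 + 4) / 6 = 33/6 = 5.5
  mean(B) = (1 + 3 + 3 + 6 + 5 + 2) / 6 = 20/6 = 3.3333

Step 2 — sample variances and covariances s[i,j] = (1/(n-1)) · Σ_k (x_{k,i} - mean_i) · (x_{k,j} - mean_j), with n-1 = 5:
  s[A,A] = ((0.5)·(0.5) + (2.5)·(2.5) + (-0.5)·(-0.5) + (-2.5)·(-2.5) + (1.5)·(1.5) + (-1.5)·(-1.5)) / 5 = 17.5/5 = 3.5
  s[A,B] = ((0.5)·(-2.3333) + (2.5)·(-0.3333) + (-0.5)·(-0.3333) + (-2.5)·(2.6667) + (1.5)·(1.6667) + (-1.5)·(-1.3333)) / 5 = -4/5 = -0.8
  s[B,B] = ((-2.3333)·(-2.3333) + (-0.3333)·(-0.3333) + (-0.3333)·(-0.3333) + (2.6667)·(2.6667) + (1.6667)·(1.6667) + (-1.3333)·(-1.3333)) / 5 = 17.3333/5 = 3.4667
  Sample standard deviations s_i = √(s[i,i]):
  s(A) = √(3.5) = 1.8708
  s(B) = √(3.4667) = 1.8619

Step 3 — r_{ij} = s_{ij} / (s_i · s_j):
  r[A,A] = 1 (diagonal).
  r[A,B] = -0.8 / (1.8708 · 1.8619) = -0.8 / 3.4833 = -0.2297
  r[B,B] = 1 (diagonal).

R is symmetric with unit diagonal. Assembling:

R = [[1, -0.2297],
 [-0.2297, 1]]


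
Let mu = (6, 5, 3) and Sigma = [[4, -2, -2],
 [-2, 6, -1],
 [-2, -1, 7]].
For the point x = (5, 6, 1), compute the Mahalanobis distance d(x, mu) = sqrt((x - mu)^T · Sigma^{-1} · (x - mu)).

Step 1 — centre the observation: (x - mu) = (-1, 1, -2).

Step 2 — invert Sigma (cofactor / det for 3×3, or solve directly):
  Sigma^{-1} = [[0.3942, 0.1538, 0.1346],
 [0.1538, 0.2308, 0.0769],
 [0.1346, 0.0769, 0.1923]].

Step 3 — form the quadratic (x - mu)^T · Sigma^{-1} · (x - mu):
  Sigma^{-1} · (x - mu) = (-0.5096, -0.0769, -0.4423).
  (x - mu)^T · [Sigma^{-1} · (x - mu)] = (-1)·(-0.5096) + (1)·(-0.0769) + (-2)·(-0.4423) = 1.3173.

Step 4 — take square root: d = √(1.3173) ≈ 1.1477.

d(x, mu) = √(1.3173) ≈ 1.1477


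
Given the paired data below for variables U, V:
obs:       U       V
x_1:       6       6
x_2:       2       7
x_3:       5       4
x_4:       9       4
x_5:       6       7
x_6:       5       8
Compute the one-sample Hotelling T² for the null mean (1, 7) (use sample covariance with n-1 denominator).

Step 1 — sample mean vector:
  mean(U) = (6 + 2 + 5 + 9 + 6 + 5) / 6 = 33/6 = 5.5
  mean(V) = (6 + 7 + 4 + 4 + 7 + 8) / 6 = 36/6 = 6
  x̄ = (5.5, 6),  deviation x̄ - mu_0 = (5.5, 6) - (1, 7) = (4.5, -1).

Step 2 — sample covariance matrix, S[i,j] = (1/(n-1)) · Σ_k (x_{k,i} - mean_i) · (x_{k,j} - mean_j), divisor n-1 = 5:
  S[U,U] = ((0.5)·(0.5) + (-3.5)·(-3.5) + (-0.5)·(-0.5) + (3.5)·(3.5) + (0.5)·(0.5) + (-0.5)·(-0.5)) / 5 = 25.5/5 = 5.1
  S[U,V] = ((0.5)·(0) + (-3.5)·(1) + (-0.5)·(-2) + (3.5)·(-2) + (0.5)·(1) + (-0.5)·(2)) / 5 = -10/5 = -2
  S[V,V] = ((0)·(0) + (1)·(1) + (-2)·(-2) + (-2)·(-2) + (1)·(1) + (2)·(2)) / 5 = 14/5 = 2.8
  S = [[5.1, -2],
 [-2, 2.8]].

Step 3 — invert S. det(S) = 5.1·2.8 - (-2)² = 10.28.
  S^{-1} = (1/det) · [[d, -b], [-b, a]] = [[0.2724, 0.1946],
 [0.1946, 0.4961]].

Step 4 — quadratic form (x̄ - mu_0)^T · S^{-1} · (x̄ - mu_0):
  S^{-1} · (x̄ - mu_0) = (1.0311, 0.3794),
  (x̄ - mu_0)^T · [...] = (4.5)·(1.0311) + (-1)·(0.3794) = 4.2607.

Step 5 — scale by n: T² = 6 · 4.2607 = 25.5642.

T² ≈ 25.5642


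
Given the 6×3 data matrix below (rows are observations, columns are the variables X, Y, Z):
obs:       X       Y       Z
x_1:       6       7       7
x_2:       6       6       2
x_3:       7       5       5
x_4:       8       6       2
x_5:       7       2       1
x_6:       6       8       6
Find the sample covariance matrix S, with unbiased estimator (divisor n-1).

Step 1 — column means:
  mean(X) = (6 + 6 + 7 + 8 + 7 + 6) / 6 = 40/6 = 6.6667
  mean(Y) = (7 + 6 + 5 + 6 + 2 + 8) / 6 = 34/6 = 5.6667
  mean(Z) = (7 + 2 + 5 + 2 + 1 + 6) / 6 = 23/6 = 3.8333

Step 2 — sample covariance S[i,j] = (1/(n-1)) · Σ_k (x_{k,i} - mean_i) · (x_{k,j} - mean_j), with n-1 = 5.
  S[X,X] = ((-0.6667)·(-0.6667) + (-0.6667)·(-0.6667) + (0.3333)·(0.3333) + (1.3333)·(1.3333) + (0.3333)·(0.3333) + (-0.6667)·(-0.6667)) / 5 = 3.3333/5 = 0.6667
  S[X,Y] = ((-0.6667)·(1.3333) + (-0.6667)·(0.3333) + (0.3333)·(-0.6667) + (1.3333)·(0.3333) + (0.3333)·(-3.6667) + (-0.6667)·(2.3333)) / 5 = -3.6667/5 = -0.7333
  S[X,Z] = ((-0.6667)·(3.1667) + (-0.6667)·(-1.8333) + (0.3333)·(1.1667) + (1.3333)·(-1.8333) + (0.3333)·(-2.8333) + (-0.6667)·(2.1667)) / 5 = -5.3333/5 = -1.0667
  S[Y,Y] = ((1.3333)·(1.3333) + (0.3333)·(0.3333) + (-0.6667)·(-0.6667) + (0.3333)·(0.3333) + (-3.6667)·(-3.6667) + (2.3333)·(2.3333)) / 5 = 21.3333/5 = 4.2667
  S[Y,Z] = ((1.3333)·(3.1667) + (0.3333)·(-1.8333) + (-0.6667)·(1.1667) + (0.3333)·(-1.8333) + (-3.6667)·(-2.8333) + (2.3333)·(2.1667)) / 5 = 17.6667/5 = 3.5333
  S[Z,Z] = ((3.1667)·(3.1667) + (-1.8333)·(-1.8333) + (1.1667)·(1.1667) + (-1.8333)·(-1.8333) + (-2.8333)·(-2.8333) + (2.1667)·(2.1667)) / 5 = 30.8333/5 = 6.1667

S is symmetric (S[j,i] = S[i,j]). Assembling:

S = [[0.6667, -0.7333, -1.0667],
 [-0.7333, 4.2667, 3.5333],
 [-1.0667, 3.5333, 6.1667]]


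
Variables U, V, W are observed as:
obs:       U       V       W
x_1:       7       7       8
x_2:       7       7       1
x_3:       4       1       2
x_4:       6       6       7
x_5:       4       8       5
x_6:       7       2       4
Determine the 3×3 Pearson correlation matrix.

Step 1 — column means:
  mean(U) = (7 + 7 + 4 + 6 + 4 + 7) / 6 = 35/6 = 5.8333
  mean(V) = (7 + 7 + 1 + 6 + 8 + 2) / 6 = 31/6 = 5.1667
  mean(W) = (8 + 1 + 2 + 7 + 5 + 4) / 6 = 27/6 = 4.5

Step 2 — sample variances and covariances s[i,j] = (1/(n-1)) · Σ_k (x_{k,i} - mean_i) · (x_{k,j} - mean_j), with n-1 = 5:
  s[U,U] = ((1.1667)·(1.1667) + (1.1667)·(1.1667) + (-1.8333)·(-1.8333) + (0.1667)·(0.1667) + (-1.8333)·(-1.8333) + (1.1667)·(1.1667)) / 5 = 10.8333/5 = 2.1667
  s[U,V] = ((1.1667)·(1.8333) + (1.1667)·(1.8333) + (-1.8333)·(-4.1667) + (0.1667)·(0.8333) + (-1.8333)·(2.8333) + (1.1667)·(-3.1667)) / 5 = 3.1667/5 = 0.6333
  s[U,W] = ((1.1667)·(3.5) + (1.1667)·(-3.5) + (-1.8333)·(-2.5) + (0.1667)·(2.5) + (-1.8333)·(0.5) + (1.1667)·(-0.5)) / 5 = 3.5/5 = 0.7
  s[V,V] = ((1.8333)·(1.8333) + (1.8333)·(1.8333) + (-4.1667)·(-4.1667) + (0.8333)·(0.8333) + (2.8333)·(2.8333) + (-3.1667)·(-3.1667)) / 5 = 42.8333/5 = 8.5667
  s[V,W] = ((1.8333)·(3.5) + (1.8333)·(-3.5) + (-4.1667)·(-2.5) + (0.8333)·(2.5) + (2.8333)·(0.5) + (-3.1667)·(-0.5)) / 5 = 15.5/5 = 3.1
  s[W,W] = ((3.5)·(3.5) + (-3.5)·(-3.5) + (-2.5)·(-2.5) + (2.5)·(2.5) + (0.5)·(0.5) + (-0.5)·(-0.5)) / 5 = 37.5/5 = 7.5
  Sample standard deviations s_i = √(s[i,i]):
  s(U) = √(2.1667) = 1.472
  s(V) = √(8.5667) = 2.9269
  s(W) = √(7.5) = 2.7386

Step 3 — r_{ij} = s_{ij} / (s_i · s_j):
  r[U,U] = 1 (diagonal).
  r[U,V] = 0.6333 / (1.472 · 2.9269) = 0.6333 / 4.3083 = 0.147
  r[U,W] = 0.7 / (1.472 · 2.7386) = 0.7 / 4.0311 = 0.1736
  r[V,V] = 1 (diagonal).
  r[V,W] = 3.1 / (2.9269 · 2.7386) = 3.1 / 8.0156 = 0.3867
  r[W,W] = 1 (diagonal).

R is symmetric with unit diagonal. Assembling:

R = [[1, 0.147, 0.1736],
 [0.147, 1, 0.3867],
 [0.1736, 0.3867, 1]]


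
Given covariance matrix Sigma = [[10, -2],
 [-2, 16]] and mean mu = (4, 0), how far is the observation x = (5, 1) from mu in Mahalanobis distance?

Step 1 — centre the observation: (x - mu) = (1, 1).

Step 2 — invert Sigma. det(Sigma) = 10·16 - (-2)² = 156.
  Sigma^{-1} = (1/det) · [[d, -b], [-b, a]] = [[0.1026, 0.0128],
 [0.0128, 0.0641]].

Step 3 — form the quadratic (x - mu)^T · Sigma^{-1} · (x - mu):
  Sigma^{-1} · (x - mu) = (0.1154, 0.0769).
  (x - mu)^T · [Sigma^{-1} · (x - mu)] = (1)·(0.1154) + (1)·(0.0769) = 0.1923.

Step 4 — take square root: d = √(0.1923) ≈ 0.4385.

d(x, mu) = √(0.1923) ≈ 0.4385


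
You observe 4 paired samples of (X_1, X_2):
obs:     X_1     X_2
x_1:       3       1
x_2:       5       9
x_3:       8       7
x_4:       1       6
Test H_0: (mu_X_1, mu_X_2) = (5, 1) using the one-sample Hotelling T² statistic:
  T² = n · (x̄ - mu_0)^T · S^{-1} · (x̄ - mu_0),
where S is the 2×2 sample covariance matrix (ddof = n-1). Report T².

Step 1 — sample mean vector:
  mean(X_1) = (3 + 5 + 8 + 1) / 4 = 17/4 = 4.25
  mean(X_2) = (1 + 9 + 7 + 6) / 4 = 23/4 = 5.75
  x̄ = (4.25, 5.75),  deviation x̄ - mu_0 = (4.25, 5.75) - (5, 1) = (-0.75, 4.75).

Step 2 — sample covariance matrix, S[i,j] = (1/(n-1)) · Σ_k (x_{k,i} - mean_i) · (x_{k,j} - mean_j), divisor n-1 = 3:
  S[X_1,X_1] = ((-1.25)·(-1.25) + (0.75)·(0.75) + (3.75)·(3.75) + (-3.25)·(-3.25)) / 3 = 26.75/3 = 8.9167
  S[X_1,X_2] = ((-1.25)·(-4.75) + (0.75)·(3.25) + (3.75)·(1.25) + (-3.25)·(0.25)) / 3 = 12.25/3 = 4.0833
  S[X_2,X_2] = ((-4.75)·(-4.75) + (3.25)·(3.25) + (1.25)·(1.25) + (0.25)·(0.25)) / 3 = 34.75/3 = 11.5833
  S = [[8.9167, 4.0833],
 [4.0833, 11.5833]].

Step 3 — invert S. det(S) = 8.9167·11.5833 - (4.0833)² = 86.6111.
  S^{-1} = (1/det) · [[d, -b], [-b, a]] = [[0.1337, -0.0471],
 [-0.0471, 0.103]].

Step 4 — quadratic form (x̄ - mu_0)^T · S^{-1} · (x̄ - mu_0):
  S^{-1} · (x̄ - mu_0) = (-0.3242, 0.5244),
  (x̄ - mu_0)^T · [...] = (-0.75)·(-0.3242) + (4.75)·(0.5244) = 2.734.

Step 5 — scale by n: T² = 4 · 2.734 = 10.9359.

T² ≈ 10.9359


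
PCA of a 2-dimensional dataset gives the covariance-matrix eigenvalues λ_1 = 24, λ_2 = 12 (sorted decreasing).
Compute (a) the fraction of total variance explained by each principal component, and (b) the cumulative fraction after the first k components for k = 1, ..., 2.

Step 1 — total variance = trace(Sigma) = Σ λ_i = 24 + 12 = 36.

Step 2 — fraction explained by component i = λ_i / Σ λ:
  PC1: 24/36 = 0.6667
  PC2: 12/36 = 0.3333

Step 3 — cumulative fraction after k components = (λ_1 + ... + λ_k) / Σ λ:
  k = 1: 24/36 = 0.6667
  k = 2: (24 + 12)/36 = 36/36 = 1

Summary (fraction, with percent):

explained: PC1 0.6667 (66.67%), PC2 0.3333 (33.33%);  cumulative: 0.6667, 1


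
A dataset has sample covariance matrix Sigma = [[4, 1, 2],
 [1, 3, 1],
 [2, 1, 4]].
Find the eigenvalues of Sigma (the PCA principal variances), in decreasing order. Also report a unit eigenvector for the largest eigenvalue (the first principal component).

Step 1 — characteristic polynomial p(λ) = det(λI - Sigma) = λ³ - tr·λ² + c_1·λ - det, where tr = trace, c_1 = sum of the principal 2×2 minors, det = det(Sigma):
  tr = 4 + 3 + 4 = 11,
  c_1 = (4·3 - (1)²) + (4·4 - (2)²) + (3·4 - (1)²) = 11 + 12 + 11 = 34,
  det = 4·(3·4 - (1)²) - (1)·((1)·4 - (1)·(2)) + (2)·((1)·(1) - 3·(2)) = 4·(11) - (1)·(2) + (2)·(-5) = 32.
  So p(λ) = λ³ - 11λ² + 34λ - 32.
Step 2 — look for an integer root (rational root theorem: any rational root is an integer divisor of 32). Testing λ = 2:
  p(2) = 8 - 44 + 68 - 32 = 0  ✓
  Dividing out (λ - 2): p(λ) = (λ - 2)(λ² - 9λ + 16).
Step 3 — remaining eigenvalues from the quadratic λ² - 9λ + 16 = 0:
  Δ = 9² - 4·16 = 81 - 64 = 17,  λ = (9 ± √17)/2 = (9 ± 4.1231)/2 ≈ 6.5616 or 2.4384.
  Sorted: λ_1 = 6.5616,  λ_2 = 2.4384,  λ_3 = 2  (check: sum = 11 = tr ✓).

Step 4 — unit eigenvector for λ_1 ≈ 6.5616: v spans the null space of (Sigma - λ_1 I), whose rows are
  r_1 = (-2.5616, 1, 2),  r_2 = (1, -3.5616, 1),  r_3 = (2, 1, -2.5616).
  v is orthogonal to every row, so take v ∝ r_1 × r_2 = ((1)·(1) - (2)·(-3.5616), (2)·(1) - (-2.5616)·(1), (-2.5616)·(-3.5616) - (1)·(1)) ≈ (8.1231, 4.5616, 8.1231).
  Let u = (8.1231, 4.5616, 8.1231).
  ||u|| = √((8.1231)² + (4.5616)² + (8.1231)²) = √(152.7775) ≈ 12.3603,  v_1 = u/||u|| ≈ (0.6572, 0.369, 0.6572) (||v_1|| = 1).

λ_1 = 6.5616,  λ_2 = 2.4384,  λ_3 = 2;  v_1 ≈ (0.6572, 0.369, 0.6572)


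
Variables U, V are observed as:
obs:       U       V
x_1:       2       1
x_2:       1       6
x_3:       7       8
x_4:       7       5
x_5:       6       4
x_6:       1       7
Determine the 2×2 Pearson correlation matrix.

Step 1 — column means:
  mean(U) = (2 + 1 + 7 + 7 + 6 + 1) / 6 = 24/6 = 4
  mean(V) = (1 + 6 + 8 + 5 + 4 + 7) / 6 = 31/6 = 5.1667

Step 2 — sample variances and covariances s[i,j] = (1/(n-1)) · Σ_k (x_{k,i} - mean_i) · (x_{k,j} - mean_j), with n-1 = 5:
  s[U,U] = ((-2)·(-2) + (-3)·(-3) + (3)·(3) + (3)·(3) + (2)·(2) + (-3)·(-3)) / 5 = 44/5 = 8.8
  s[U,V] = ((-2)·(-4.1667) + (-3)·(0.8333) + (3)·(2.8333) + (3)·(-0.1667) + (2)·(-1.1667) + (-3)·(1.8333)) / 5 = 6/5 = 1.2
  s[V,V] = ((-4.1667)·(-4.1667) + (0.8333)·(0.8333) + (2.8333)·(2.8333) + (-0.1667)·(-0.1667) + (-1.1667)·(-1.1667) + (1.8333)·(1.8333)) / 5 = 30.8333/5 = 6.1667
  Sample standard deviations s_i = √(s[i,i]):
  s(U) = √(8.8) = 2.9665
  s(V) = √(6.1667) = 2.4833

Step 3 — r_{ij} = s_{ij} / (s_i · s_j):
  r[U,U] = 1 (diagonal).
  r[U,V] = 1.2 / (2.9665 · 2.4833) = 1.2 / 7.3666 = 0.1629
  r[V,V] = 1 (diagonal).

R is symmetric with unit diagonal. Assembling:

R = [[1, 0.1629],
 [0.1629, 1]]


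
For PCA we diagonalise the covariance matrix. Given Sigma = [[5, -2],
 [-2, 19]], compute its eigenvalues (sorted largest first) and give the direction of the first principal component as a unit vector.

Step 1 — characteristic polynomial of 2×2 Sigma:
  det(Sigma - λI) = λ² - trace · λ + det = 0.
  trace = 5 + 19 = 24, det = 5·19 - (-2)² = 91.
Step 2 — discriminant:
  Δ = trace² - 4·det = 576 - 364 = 212.
Step 3 — eigenvalues:
  λ = (trace ± √Δ)/2 = (24 ± 14.5602)/2,
  λ_1 = 19.2801,  λ_2 = 4.7199.

Step 4 — unit eigenvector for λ_1: solve (Sigma - λ_1 I)v = 0. First row:
  (5 - 19.2801)·v_x + (-2)·v_y = 0, i.e. (-14.2801)·v_x + (-2)·v_y = 0,
  so v ∝ (b, λ_1 - a) = (-2, 14.2801); multiply by -1 so the first entry is positive: u = (2, -14.2801).
  ||u|| = √((2)² + (-14.2801)²) = √(207.9215) ≈ 14.4195,
  v_1 = u/||u|| ≈ (0.1387, -0.9903) (||v_1|| = 1).

λ_1 = 19.2801,  λ_2 = 4.7199;  v_1 ≈ (0.1387, -0.9903)


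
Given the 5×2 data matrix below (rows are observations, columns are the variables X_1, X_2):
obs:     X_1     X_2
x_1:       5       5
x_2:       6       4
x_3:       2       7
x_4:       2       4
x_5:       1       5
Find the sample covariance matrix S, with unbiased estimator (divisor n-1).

Step 1 — column means:
  mean(X_1) = (5 + 6 + 2 + 2 + 1) / 5 = 16/5 = 3.2
  mean(X_2) = (5 + 4 + 7 + 4 + 5) / 5 = 25/5 = 5

Step 2 — sample covariance S[i,j] = (1/(n-1)) · Σ_k (x_{k,i} - mean_i) · (x_{k,j} - mean_j), with n-1 = 4.
  S[X_1,X_1] = ((1.8)·(1.8) + (2.8)·(2.8) + (-1.2)·(-1.2) + (-1.2)·(-1.2) + (-2.2)·(-2.2)) / 4 = 18.8/4 = 4.7
  S[X_1,X_2] = ((1.8)·(0) + (2.8)·(-1) + (-1.2)·(2) + (-1.2)·(-1) + (-2.2)·(0)) / 4 = -4/4 = -1
  S[X_2,X_2] = ((0)·(0) + (-1)·(-1) + (2)·(2) + (-1)·(-1) + (0)·(0)) / 4 = 6/4 = 1.5

S is symmetric (S[j,i] = S[i,j]). Assembling:

S = [[4.7, -1],
 [-1, 1.5]]


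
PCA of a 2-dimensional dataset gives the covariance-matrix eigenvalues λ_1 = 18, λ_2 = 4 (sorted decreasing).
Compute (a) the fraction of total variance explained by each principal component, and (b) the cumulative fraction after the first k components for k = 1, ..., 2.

Step 1 — total variance = trace(Sigma) = Σ λ_i = 18 + 4 = 22.

Step 2 — fraction explained by component i = λ_i / Σ λ:
  PC1: 18/22 = 0.8182
  PC2: 4/22 = 0.1818

Step 3 — cumulative fraction after k components = (λ_1 + ... + λ_k) / Σ λ:
  k = 1: 18/22 = 0.8182
  k = 2: (18 + 4)/22 = 22/22 = 1

Summary (fraction, with percent):

explained: PC1 0.8182 (81.82%), PC2 0.1818 (18.18%);  cumulative: 0.8182, 1


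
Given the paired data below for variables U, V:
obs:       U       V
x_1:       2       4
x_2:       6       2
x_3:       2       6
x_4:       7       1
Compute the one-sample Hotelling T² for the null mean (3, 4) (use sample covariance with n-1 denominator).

Step 1 — sample mean vector:
  mean(U) = (2 + 6 + 2 + 7) / 4 = 17/4 = 4.25
  mean(V) = (4 + 2 + 6 + 1) / 4 = 13/4 = 3.25
  x̄ = (4.25, 3.25),  deviation x̄ - mu_0 = (4.25, 3.25) - (3, 4) = (1.25, -0.75).

Step 2 — sample covariance matrix, S[i,j] = (1/(n-1)) · Σ_k (x_{k,i} - mean_i) · (x_{k,j} - mean_j), divisor n-1 = 3:
  S[U,U] = ((-2.25)·(-2.25) + (1.75)·(1.75) + (-2.25)·(-2.25) + (2.75)·(2.75)) / 3 = 20.75/3 = 6.9167
  S[U,V] = ((-2.25)·(0.75) + (1.75)·(-1.25) + (-2.25)·(2.75) + (2.75)·(-2.25)) / 3 = -16.25/3 = -5.4167
  S[V,V] = ((0.75)·(0.75) + (-1.25)·(-1.25) + (2.75)·(2.75) + (-2.25)·(-2.25)) / 3 = 14.75/3 = 4.9167
  S = [[6.9167, -5.4167],
 [-5.4167, 4.9167]].

Step 3 — invert S. det(S) = 6.9167·4.9167 - (-5.4167)² = 4.6667.
  S^{-1} = (1/det) · [[d, -b], [-b, a]] = [[1.0536, 1.1607],
 [1.1607, 1.4821]].

Step 4 — quadratic form (x̄ - mu_0)^T · S^{-1} · (x̄ - mu_0):
  S^{-1} · (x̄ - mu_0) = (0.4464, 0.3393),
  (x̄ - mu_0)^T · [...] = (1.25)·(0.4464) + (-0.75)·(0.3393) = 0.3036.

Step 5 — scale by n: T² = 4 · 0.3036 = 1.2143.

T² ≈ 1.2143


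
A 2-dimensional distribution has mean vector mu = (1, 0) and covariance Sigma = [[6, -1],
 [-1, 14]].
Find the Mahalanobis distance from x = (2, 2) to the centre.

Step 1 — centre the observation: (x - mu) = (1, 2).

Step 2 — invert Sigma. det(Sigma) = 6·14 - (-1)² = 83.
  Sigma^{-1} = (1/det) · [[d, -b], [-b, a]] = [[0.1687, 0.012],
 [0.012, 0.0723]].

Step 3 — form the quadratic (x - mu)^T · Sigma^{-1} · (x - mu):
  Sigma^{-1} · (x - mu) = (0.1928, 0.1566).
  (x - mu)^T · [Sigma^{-1} · (x - mu)] = (1)·(0.1928) + (2)·(0.1566) = 0.506.

Step 4 — take square root: d = √(0.506) ≈ 0.7114.

d(x, mu) = √(0.506) ≈ 0.7114


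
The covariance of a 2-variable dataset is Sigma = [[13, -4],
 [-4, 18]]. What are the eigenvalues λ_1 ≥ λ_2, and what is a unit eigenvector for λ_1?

Step 1 — characteristic polynomial of 2×2 Sigma:
  det(Sigma - λI) = λ² - trace · λ + det = 0.
  trace = 13 + 18 = 31, det = 13·18 - (-4)² = 218.
Step 2 — discriminant:
  Δ = trace² - 4·det = 961 - 872 = 89.
Step 3 — eigenvalues:
  λ = (trace ± √Δ)/2 = (31 ± 9.434)/2,
  λ_1 = 20.217,  λ_2 = 10.783.

Step 4 — unit eigenvector for λ_1: solve (Sigma - λ_1 I)v = 0. First row:
  (13 - 20.217)·v_x + (-4)·v_y = 0, i.e. (-7.217)·v_x + (-4)·v_y = 0,
  so v ∝ (b, λ_1 - a) = (-4, 7.217); multiply by -1 so the first entry is positive: u = (4, -7.217).
  ||u|| = √((4)² + (-7.217)²) = √(68.085) ≈ 8.2514,
  v_1 = u/||u|| ≈ (0.4848, -0.8746) (||v_1|| = 1).

λ_1 = 20.217,  λ_2 = 10.783;  v_1 ≈ (0.4848, -0.8746)


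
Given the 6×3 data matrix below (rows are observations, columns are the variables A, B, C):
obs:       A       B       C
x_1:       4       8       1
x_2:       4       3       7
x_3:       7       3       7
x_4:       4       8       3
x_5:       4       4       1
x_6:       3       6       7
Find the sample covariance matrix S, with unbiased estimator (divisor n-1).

Step 1 — column means:
  mean(A) = (4 + 4 + 7 + 4 + 4 + 3) / 6 = 26/6 = 4.3333
  mean(B) = (8 + 3 + 3 + 8 + 4 + 6) / 6 = 32/6 = 5.3333
  mean(C) = (1 + 7 + 7 + 3 + 1 + 7) / 6 = 26/6 = 4.3333

Step 2 — sample covariance S[i,j] = (1/(n-1)) · Σ_k (x_{k,i} - mean_i) · (x_{k,j} - mean_j), with n-1 = 5.
  S[A,A] = ((-0.3333)·(-0.3333) + (-0.3333)·(-0.3333) + (2.6667)·(2.6667) + (-0.3333)·(-0.3333) + (-0.3333)·(-0.3333) + (-1.3333)·(-1.3333)) / 5 = 9.3333/5 = 1.8667
  S[A,B] = ((-0.3333)·(2.6667) + (-0.3333)·(-2.3333) + (2.6667)·(-2.3333) + (-0.3333)·(2.6667) + (-0.3333)·(-1.3333) + (-1.3333)·(0.6667)) / 5 = -7.6667/5 = -1.5333
  S[A,C] = ((-0.3333)·(-3.3333) + (-0.3333)·(2.6667) + (2.6667)·(2.6667) + (-0.3333)·(-1.3333) + (-0.3333)·(-3.3333) + (-1.3333)·(2.6667)) / 5 = 5.3333/5 = 1.0667
  S[B,B] = ((2.6667)·(2.6667) + (-2.3333)·(-2.3333) + (-2.3333)·(-2.3333) + (2.6667)·(2.6667) + (-1.3333)·(-1.3333) + (0.6667)·(0.6667)) / 5 = 27.3333/5 = 5.4667
  S[B,C] = ((2.6667)·(-3.3333) + (-2.3333)·(2.6667) + (-2.3333)·(2.6667) + (2.6667)·(-1.3333) + (-1.3333)·(-3.3333) + (0.6667)·(2.6667)) / 5 = -18.6667/5 = -3.7333
  S[C,C] = ((-3.3333)·(-3.3333) + (2.6667)·(2.6667) + (2.6667)·(2.6667) + (-1.3333)·(-1.3333) + (-3.3333)·(-3.3333) + (2.6667)·(2.6667)) / 5 = 45.3333/5 = 9.0667

S is symmetric (S[j,i] = S[i,j]). Assembling:

S = [[1.8667, -1.5333, 1.0667],
 [-1.5333, 5.4667, -3.7333],
 [1.0667, -3.7333, 9.0667]]


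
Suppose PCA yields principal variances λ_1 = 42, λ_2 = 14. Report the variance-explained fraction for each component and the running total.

Step 1 — total variance = trace(Sigma) = Σ λ_i = 42 + 14 = 56.

Step 2 — fraction explained by component i = λ_i / Σ λ:
  PC1: 42/56 = 0.75
  PC2: 14/56 = 0.25

Step 3 — cumulative fraction after k components = (λ_1 + ... + λ_k) / Σ λ:
  k = 1: 42/56 = 0.75
  k = 2: (42 + 14)/56 = 56/56 = 1

Summary (fraction, with percent):

explained: PC1 0.75 (75%), PC2 0.25 (25%);  cumulative: 0.75, 1


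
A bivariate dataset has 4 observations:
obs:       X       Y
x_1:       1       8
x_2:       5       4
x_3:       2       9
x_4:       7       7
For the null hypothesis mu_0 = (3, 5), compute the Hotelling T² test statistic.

Step 1 — sample mean vector:
  mean(X) = (1 + 5 + 2 + 7) / 4 = 15/4 = 3.75
  mean(Y) = (8 + 4 + 9 + 7) / 4 = 28/4 = 7
  x̄ = (3.75, 7),  deviation x̄ - mu_0 = (3.75, 7) - (3, 5) = (0.75, 2).

Step 2 — sample covariance matrix, S[i,j] = (1/(n-1)) · Σ_k (x_{k,i} - mean_i) · (x_{k,j} - mean_j), divisor n-1 = 3:
  S[X,X] = ((-2.75)·(-2.75) + (1.25)·(1.25) + (-1.75)·(-1.75) + (3.25)·(3.25)) / 3 = 22.75/3 = 7.5833
  S[X,Y] = ((-2.75)·(1) + (1.25)·(-3) + (-1.75)·(2) + (3.25)·(0)) / 3 = -10/3 = -3.3333
  S[Y,Y] = ((1)·(1) + (-3)·(-3) + (2)·(2) + (0)·(0)) / 3 = 14/3 = 4.6667
  S = [[7.5833, -3.3333],
 [-3.3333, 4.6667]].

Step 3 — invert S. det(S) = 7.5833·4.6667 - (-3.3333)² = 24.2778.
  S^{-1} = (1/det) · [[d, -b], [-b, a]] = [[0.1922, 0.1373],
 [0.1373, 0.3124]].

Step 4 — quadratic form (x̄ - mu_0)^T · S^{-1} · (x̄ - mu_0):
  S^{-1} · (x̄ - mu_0) = (0.4188, 0.7277),
  (x̄ - mu_0)^T · [...] = (0.75)·(0.4188) + (2)·(0.7277) = 1.7695.

Step 5 — scale by n: T² = 4 · 1.7695 = 7.0778.

T² ≈ 7.0778


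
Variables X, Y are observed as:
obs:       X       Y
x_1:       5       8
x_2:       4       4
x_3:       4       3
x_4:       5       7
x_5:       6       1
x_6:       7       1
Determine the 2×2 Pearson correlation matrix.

Step 1 — column means:
  mean(X) = (5 + 4 + 4 + 5 + 6 + 7) / 6 = 31/6 = 5.1667
  mean(Y) = (8 + 4 + 3 + 7 + 1 + 1) / 6 = 24/6 = 4

Step 2 — sample variances and covariances s[i,j] = (1/(n-1)) · Σ_k (x_{k,i} - mean_i) · (x_{k,j} - mean_j), with n-1 = 5:
  s[X,X] = ((-0.1667)·(-0.1667) + (-1.1667)·(-1.1667) + (-1.1667)·(-1.1667) + (-0.1667)·(-0.1667) + (0.8333)·(0.8333) + (1.8333)·(1.8333)) / 5 = 6.8333/5 = 1.3667
  s[X,Y] = ((-0.1667)·(4) + (-1.1667)·(0) + (-1.1667)·(-1) + (-0.1667)·(3) + (0.8333)·(-3) + (1.8333)·(-3)) / 5 = -8/5 = -1.6
  s[Y,Y] = ((4)·(4) + (0)·(0) + (-1)·(-1) + (3)·(3) + (-3)·(-3) + (-3)·(-3)) / 5 = 44/5 = 8.8
  Sample standard deviations s_i = √(s[i,i]):
  s(X) = √(1.3667) = 1.169
  s(Y) = √(8.8) = 2.9665

Step 3 — r_{ij} = s_{ij} / (s_i · s_j):
  r[X,X] = 1 (diagonal).
  r[X,Y] = -1.6 / (1.169 · 2.9665) = -1.6 / 3.4679 = -0.4614
  r[Y,Y] = 1 (diagonal).

R is symmetric with unit diagonal. Assembling:

R = [[1, -0.4614],
 [-0.4614, 1]]


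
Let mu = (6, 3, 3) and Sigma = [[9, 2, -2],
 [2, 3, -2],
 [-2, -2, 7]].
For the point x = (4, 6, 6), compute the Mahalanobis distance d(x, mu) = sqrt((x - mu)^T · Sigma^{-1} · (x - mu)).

Step 1 — centre the observation: (x - mu) = (-2, 3, 3).

Step 2 — invert Sigma (cofactor / det for 3×3, or solve directly):
  Sigma^{-1} = [[0.1318, -0.0775, 0.0155],
 [-0.0775, 0.4574, 0.1085],
 [0.0155, 0.1085, 0.1783]].

Step 3 — form the quadratic (x - mu)^T · Sigma^{-1} · (x - mu):
  Sigma^{-1} · (x - mu) = (-0.4496, 1.8527, 0.8295).
  (x - mu)^T · [Sigma^{-1} · (x - mu)] = (-2)·(-0.4496) + (3)·(1.8527) + (3)·(0.8295) = 8.9457.

Step 4 — take square root: d = √(8.9457) ≈ 2.9909.

d(x, mu) = √(8.9457) ≈ 2.9909


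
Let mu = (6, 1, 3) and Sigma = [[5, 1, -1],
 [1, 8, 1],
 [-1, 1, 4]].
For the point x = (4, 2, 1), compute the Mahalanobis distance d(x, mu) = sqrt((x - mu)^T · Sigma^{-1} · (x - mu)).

Step 1 — centre the observation: (x - mu) = (-2, 1, -2).

Step 2 — invert Sigma (cofactor / det for 3×3, or solve directly):
  Sigma^{-1} = [[0.2199, -0.0355, 0.0638],
 [-0.0355, 0.1348, -0.0426],
 [0.0638, -0.0426, 0.2766]].

Step 3 — form the quadratic (x - mu)^T · Sigma^{-1} · (x - mu):
  Sigma^{-1} · (x - mu) = (-0.6028, 0.2908, -0.7234).
  (x - mu)^T · [Sigma^{-1} · (x - mu)] = (-2)·(-0.6028) + (1)·(0.2908) + (-2)·(-0.7234) = 2.9433.

Step 4 — take square root: d = √(2.9433) ≈ 1.7156.

d(x, mu) = √(2.9433) ≈ 1.7156


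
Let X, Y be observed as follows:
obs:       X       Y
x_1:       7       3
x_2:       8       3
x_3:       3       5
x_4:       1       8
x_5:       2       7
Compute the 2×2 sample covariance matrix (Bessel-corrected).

Step 1 — column means:
  mean(X) = (7 + 8 + 3 + 1 + 2) / 5 = 21/5 = 4.2
  mean(Y) = (3 + 3 + 5 + 8 + 7) / 5 = 26/5 = 5.2

Step 2 — sample covariance S[i,j] = (1/(n-1)) · Σ_k (x_{k,i} - mean_i) · (x_{k,j} - mean_j), with n-1 = 4.
  S[X,X] = ((2.8)·(2.8) + (3.8)·(3.8) + (-1.2)·(-1.2) + (-3.2)·(-3.2) + (-2.2)·(-2.2)) / 4 = 38.8/4 = 9.7
  S[X,Y] = ((2.8)·(-2.2) + (3.8)·(-2.2) + (-1.2)·(-0.2) + (-3.2)·(2.8) + (-2.2)·(1.8)) / 4 = -27.2/4 = -6.8
  S[Y,Y] = ((-2.2)·(-2.2) + (-2.2)·(-2.2) + (-0.2)·(-0.2) + (2.8)·(2.8) + (1.8)·(1.8)) / 4 = 20.8/4 = 5.2

S is symmetric (S[j,i] = S[i,j]). Assembling:

S = [[9.7, -6.8],
 [-6.8, 5.2]]


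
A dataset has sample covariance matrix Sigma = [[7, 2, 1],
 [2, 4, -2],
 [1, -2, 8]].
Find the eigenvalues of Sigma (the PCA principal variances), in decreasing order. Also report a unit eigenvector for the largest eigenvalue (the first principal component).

Step 1 — characteristic polynomial p(λ) = det(λI - Sigma) = λ³ - tr·λ² + c_1·λ - det, where tr = trace, c_1 = sum of the principal 2×2 minors, det = det(Sigma):
  tr = 7 + 4 + 8 = 19,
  c_1 = (7·4 - (2)²) + (7·8 - (1)²) + (4·8 - (-2)²) = 24 + 55 + 28 = 107,
  det = 7·(4·8 - (-2)²) - (2)·((2)·8 - (-2)·(1)) + (1)·((2)·(-2) - 4·(1)) = 7·(28) - (2)·(18) + (1)·(-8) = 152.
  So p(λ) = λ³ - 19λ² + 107λ - 152.
Step 2 — look for an integer root (rational root theorem: any rational root is an integer divisor of 152). Testing λ = 8:
  p(8) = 512 - 1216 + 856 - 152 = 0  ✓
  Dividing out (λ - 8): p(λ) = (λ - 8)(λ² - 11λ + 19).
Step 3 — remaining eigenvalues from the quadratic λ² - 11λ + 19 = 0:
  Δ = 11² - 4·19 = 121 - 76 = 45,  λ = (11 ± √45)/2 = (11 ± 6.7082)/2 ≈ 8.8541 or 2.1459.
  Sorted: λ_1 = 8.8541,  λ_2 = 8,  λ_3 = 2.1459  (check: sum = 19 = tr ✓).

Step 4 — unit eigenvector for λ_1 ≈ 8.8541: v spans the null space of (Sigma - λ_1 I), whose rows are
  r_1 = (-1.8541, 2, 1),  r_2 = (2, -4.8541, -2),  r_3 = (1, -2, -0.8541).
  v is orthogonal to every row, so take v ∝ r_1 × r_2 = ((2)·(-2) - (1)·(-4.8541), (1)·(2) - (-1.8541)·(-2), (-1.8541)·(-4.8541) - (2)·(2)) ≈ (0.8541, -1.7082, 5).
  Let u = (0.8541, -1.7082, 5).
  ||u|| = √((0.8541)² + (-1.7082)² + (5)²) = √(28.6475) ≈ 5.3523,  v_1 = u/||u|| ≈ (0.1596, -0.3192, 0.9342) (||v_1|| = 1).

λ_1 = 8.8541,  λ_2 = 8,  λ_3 = 2.1459;  v_1 ≈ (0.1596, -0.3192, 0.9342)
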